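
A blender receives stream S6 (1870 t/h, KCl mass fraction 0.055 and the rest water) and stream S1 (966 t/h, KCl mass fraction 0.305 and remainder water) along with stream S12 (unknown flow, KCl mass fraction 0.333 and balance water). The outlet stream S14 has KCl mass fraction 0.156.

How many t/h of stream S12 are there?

Let S12 be the unknown flow. Total out = 2836 + S12.
KCl balance: 397.48 + 0.333·S12 = 0.156·(2836 + S12)
(0.333 − 0.156)·S12 = 0.156×2836 − 397.48 = 44.936
S12 = 44.936 / 0.177 = 253.88 t/h

253.9 t/h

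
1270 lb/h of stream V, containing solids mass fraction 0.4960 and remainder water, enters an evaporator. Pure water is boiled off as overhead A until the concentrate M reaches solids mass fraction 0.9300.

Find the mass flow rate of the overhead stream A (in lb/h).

592.7 lb/h

solids is conserved: 1270×0.496 = 629.92 lb/h all reports to the concentrate.
Concentrate = 629.92/(target fraction) = 677.33 lb/h.
Overhead = 1270 − 677.33 = 592.67 lb/h.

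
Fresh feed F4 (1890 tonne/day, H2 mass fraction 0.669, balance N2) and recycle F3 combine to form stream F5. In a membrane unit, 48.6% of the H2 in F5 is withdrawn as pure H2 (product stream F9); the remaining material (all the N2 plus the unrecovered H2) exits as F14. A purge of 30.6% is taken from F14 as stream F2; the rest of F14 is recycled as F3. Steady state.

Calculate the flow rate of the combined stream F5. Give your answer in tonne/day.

4010 tonne/day

N2 enters only via F4 and leaves only via the purge: 1890×0.331 = 0.306×(N2 in F14), and the membrane unit passes all N2, so N2 in F5 = N2 in F14 = 2044.4 tonne/day.
H2 in F5: m_A = 1890×0.669 + (1−0.306)·(1−0.486)·m_A, so m_A = 1264.4/0.6433 = 1965.6 tonne/day.
F5 = 1965.6 + 2044.4 = 4010 tonne/day.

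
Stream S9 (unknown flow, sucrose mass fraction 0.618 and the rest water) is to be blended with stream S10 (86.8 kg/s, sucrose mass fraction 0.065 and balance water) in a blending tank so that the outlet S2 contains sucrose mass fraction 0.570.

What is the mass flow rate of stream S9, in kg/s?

913.2 kg/s

Let S9 be the unknown flow. Total out = 86.8 + S9.
sucrose balance: 5.642 + 0.618·S9 = 0.570·(86.8 + S9)
(0.618 − 0.570)·S9 = 0.570×86.8 − 5.642 = 43.834
S9 = 43.834 / 0.048 = 913.21 kg/s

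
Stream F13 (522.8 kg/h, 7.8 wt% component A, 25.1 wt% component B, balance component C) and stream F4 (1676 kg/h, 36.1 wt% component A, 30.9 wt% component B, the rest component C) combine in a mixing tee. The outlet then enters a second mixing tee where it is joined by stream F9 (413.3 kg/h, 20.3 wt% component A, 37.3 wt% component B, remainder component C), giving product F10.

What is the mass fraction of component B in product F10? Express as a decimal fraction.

0.3075

Overall, product flow = 2612.1 kg/h.
component B in = 522.8×0.251 + 1676×0.309 + 413.3×0.373 = 803.27 kg/h.
component B fraction in F10 = 0.3075.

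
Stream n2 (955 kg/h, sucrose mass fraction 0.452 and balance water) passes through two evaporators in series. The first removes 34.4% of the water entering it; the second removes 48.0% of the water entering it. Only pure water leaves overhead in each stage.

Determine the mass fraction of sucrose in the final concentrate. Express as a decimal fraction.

0.707

water in feed = 955×0.548 = 523.34 kg/h.
After stage 1: water left = (1−0.344)×523.34 = 343.31; stream total = 774.97 kg/h.
After stage 2: water left = (1−0.480)×343.31 = 178.52; final concentrate = 610.18 kg/h.
sucrose fraction = 431.66/610.18 = 0.707.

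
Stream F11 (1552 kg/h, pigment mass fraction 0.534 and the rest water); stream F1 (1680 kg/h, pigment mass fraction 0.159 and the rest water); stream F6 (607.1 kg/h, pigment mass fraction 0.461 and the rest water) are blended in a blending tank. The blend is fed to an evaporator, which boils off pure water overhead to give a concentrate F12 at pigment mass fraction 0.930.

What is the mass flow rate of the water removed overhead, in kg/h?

pigment entering = 1552×0.534 + 1680×0.159 + 607.1×0.461 = 1375.8 kg/h.
All pigment reports to F12, so F12 = 1375.8/0.930 = 1479.3 kg/h.
Total feed = 3839.1 kg/h; overhead = 3839.1 − 1479.3 = 2359.8 kg/h.

2360 kg/h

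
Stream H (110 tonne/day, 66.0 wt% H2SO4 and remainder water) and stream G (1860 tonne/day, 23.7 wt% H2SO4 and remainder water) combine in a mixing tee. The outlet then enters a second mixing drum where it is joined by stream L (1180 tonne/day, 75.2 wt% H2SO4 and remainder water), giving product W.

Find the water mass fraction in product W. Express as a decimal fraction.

0.5553

Overall, product flow = 3150 tonne/day.
water in = 110×0.340 + 1860×0.763 + 1180×0.248 = 1749.2 tonne/day.
water fraction in W = 0.5553.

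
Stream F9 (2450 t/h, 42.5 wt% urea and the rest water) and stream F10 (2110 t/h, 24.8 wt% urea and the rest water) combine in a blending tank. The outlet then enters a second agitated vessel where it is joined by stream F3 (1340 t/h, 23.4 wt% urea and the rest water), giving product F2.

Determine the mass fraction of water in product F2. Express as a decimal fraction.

0.6817

Overall, product flow = 5900 t/h.
water in = 2450×0.575 + 2110×0.752 + 1340×0.766 = 4021.9 t/h.
water fraction in F2 = 0.6817.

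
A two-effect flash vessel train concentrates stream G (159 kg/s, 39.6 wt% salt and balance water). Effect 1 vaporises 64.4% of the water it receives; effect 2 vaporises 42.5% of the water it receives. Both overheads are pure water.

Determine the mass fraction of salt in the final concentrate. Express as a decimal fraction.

0.7621

water in feed = 159×0.604 = 96.036 kg/s.
After stage 1: water left = (1−0.644)×96.036 = 34.189; stream total = 97.153 kg/s.
After stage 2: water left = (1−0.425)×34.189 = 19.659; final concentrate = 82.623 kg/s.
salt fraction = 62.964/82.623 = 0.7621.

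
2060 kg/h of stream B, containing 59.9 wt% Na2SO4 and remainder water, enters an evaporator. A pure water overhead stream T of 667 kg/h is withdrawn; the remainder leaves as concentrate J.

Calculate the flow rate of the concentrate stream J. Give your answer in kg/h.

1393 kg/h

Concentrate = 2060 − 667 = 1393 kg/h.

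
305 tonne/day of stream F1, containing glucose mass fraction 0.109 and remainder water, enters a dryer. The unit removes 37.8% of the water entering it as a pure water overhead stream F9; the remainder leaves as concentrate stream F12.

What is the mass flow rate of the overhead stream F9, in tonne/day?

102.7 tonne/day

water entering = 305×0.891 = 271.75 tonne/day; overhead removed = 0.378×271.75 = 102.72 tonne/day.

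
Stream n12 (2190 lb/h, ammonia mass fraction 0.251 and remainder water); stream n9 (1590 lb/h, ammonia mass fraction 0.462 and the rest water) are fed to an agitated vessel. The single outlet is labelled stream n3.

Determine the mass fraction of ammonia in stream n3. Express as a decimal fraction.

Total flow out = 2190 + 1590 = 3780 lb/h.
ammonia in = 2190×0.251 + 1590×0.462 = 1284.3 lb/h.
ammonia mass fraction in n3 = 1284.3/3780 = 0.340.

0.340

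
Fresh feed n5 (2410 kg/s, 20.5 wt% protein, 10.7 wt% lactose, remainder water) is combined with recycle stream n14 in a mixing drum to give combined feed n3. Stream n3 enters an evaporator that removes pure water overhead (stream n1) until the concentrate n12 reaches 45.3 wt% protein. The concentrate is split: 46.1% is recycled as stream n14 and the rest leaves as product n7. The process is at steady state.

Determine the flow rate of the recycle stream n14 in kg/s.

932.8 kg/s

Overall protein balance (none leaves overhead): protein in fresh feed = protein in product, i.e. 2410×0.205 = (1−0.461)·n12·0.453.
n12 = 494.05/(0.453×0.539) = 2023.4 kg/s.
Recycle n14 = 0.461×2023.4 = 932.79 kg/s.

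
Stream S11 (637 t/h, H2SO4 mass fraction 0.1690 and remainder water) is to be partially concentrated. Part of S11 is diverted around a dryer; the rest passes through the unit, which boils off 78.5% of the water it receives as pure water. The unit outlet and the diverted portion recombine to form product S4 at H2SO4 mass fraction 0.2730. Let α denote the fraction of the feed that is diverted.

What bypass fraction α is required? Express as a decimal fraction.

0.416

All 637×0.169 = 107.65 t/h of H2SO4 reaches S4, so S4 = 107.65/0.273 = 394.33 t/h and vapour = 242.67 t/h.
The evaporator receives (1−α)·637 of feed at 0.831 water and removes 0.785 of that water:
0.785×0.831×(1−α)×637 = 242.67
(1−α) = 242.67/415.54 = 0.5840;  α = 0.4160.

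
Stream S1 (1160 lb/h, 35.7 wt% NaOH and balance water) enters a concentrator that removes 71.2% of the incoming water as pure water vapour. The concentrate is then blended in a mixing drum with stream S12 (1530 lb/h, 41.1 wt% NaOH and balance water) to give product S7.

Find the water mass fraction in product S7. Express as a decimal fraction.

0.517

Vapour removed = 0.712×0.643×1160 = 531.07 lb/h; concentrate = 628.93 lb/h.
water reaching the mixer = 214.81 (from concentrate) + 1530×0.589 = 1116 lb/h.
Product flow = 628.93 + 1530 = 2158.9 lb/h; water fraction = 0.517.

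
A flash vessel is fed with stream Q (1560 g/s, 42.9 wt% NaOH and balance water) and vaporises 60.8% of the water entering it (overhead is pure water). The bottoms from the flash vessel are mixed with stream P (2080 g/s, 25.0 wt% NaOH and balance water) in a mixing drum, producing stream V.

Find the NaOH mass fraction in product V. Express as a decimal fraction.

0.384

Vapour removed = 0.608×0.571×1560 = 541.58 g/s; concentrate = 1018.4 g/s.
NaOH reaching the mixer = 669.24 (from concentrate) + 2080×0.250 = 1189.2 g/s.
Product flow = 1018.4 + 2080 = 3098.4 g/s; NaOH fraction = 0.384.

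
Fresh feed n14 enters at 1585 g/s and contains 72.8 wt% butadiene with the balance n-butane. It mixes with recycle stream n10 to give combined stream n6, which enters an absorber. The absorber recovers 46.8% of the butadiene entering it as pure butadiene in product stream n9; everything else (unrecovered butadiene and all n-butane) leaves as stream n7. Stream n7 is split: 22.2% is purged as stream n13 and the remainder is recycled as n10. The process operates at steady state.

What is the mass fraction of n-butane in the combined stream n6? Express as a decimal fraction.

0.4966

n-butane enters only via n14 and leaves only via the purge: 1585×0.272 = 0.222×(n-butane in n7), and the absorber passes all n-butane, so n-butane in n6 = n-butane in n7 = 1942 g/s.
butadiene in n6: m_A = 1585×0.728 + (1−0.222)·(1−0.468)·m_A, so m_A = 1153.9/0.5861 = 1968.7 g/s.
n6 = 1968.7 + 1942 = 3910.7 g/s.
n-butane fraction in n6 = 1942/3910.7 = 0.4966.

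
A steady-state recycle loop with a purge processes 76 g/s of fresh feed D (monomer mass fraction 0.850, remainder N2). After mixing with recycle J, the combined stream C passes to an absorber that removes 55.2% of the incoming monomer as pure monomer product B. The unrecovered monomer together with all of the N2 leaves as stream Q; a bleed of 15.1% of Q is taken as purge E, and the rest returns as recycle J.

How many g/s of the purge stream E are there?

N2 enters only via D and leaves only via the purge: 76×0.150 = 0.151×(N2 in Q), and the absorber passes all N2, so N2 in C = N2 in Q = 75.497 g/s.
monomer in C: m_A = 76×0.850 + (1−0.151)·(1−0.552)·m_A, so m_A = 64.6/0.6196 = 104.25 g/s.
Q = (1−0.552)×104.25 + 75.497 = 122.2 g/s.
Purge E = 0.151×122.2 = 18.452 g/s.

18.45 g/s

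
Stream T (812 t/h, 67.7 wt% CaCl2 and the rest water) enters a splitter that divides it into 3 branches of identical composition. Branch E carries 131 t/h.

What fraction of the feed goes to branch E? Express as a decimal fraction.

Fraction to E = 131/812 = 0.1613.

0.161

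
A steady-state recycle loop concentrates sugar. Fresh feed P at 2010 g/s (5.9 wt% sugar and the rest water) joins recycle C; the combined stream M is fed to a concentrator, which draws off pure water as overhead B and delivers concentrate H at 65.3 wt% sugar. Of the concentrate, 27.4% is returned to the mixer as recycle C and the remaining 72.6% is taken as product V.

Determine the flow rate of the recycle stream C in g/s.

68.54 g/s

Overall sugar balance (none leaves overhead): sugar in fresh feed = sugar in product, i.e. 2010×0.059 = (1−0.274)·H·0.653.
H = 118.59/(0.653×0.726) = 250.15 g/s.
Recycle C = 0.274×250.15 = 68.541 g/s.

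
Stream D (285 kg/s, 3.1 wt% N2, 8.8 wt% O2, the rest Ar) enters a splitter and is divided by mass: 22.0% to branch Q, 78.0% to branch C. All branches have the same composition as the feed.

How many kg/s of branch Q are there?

62.7 kg/s

Branch Q flow = 0.220×285 = 62.7 kg/s.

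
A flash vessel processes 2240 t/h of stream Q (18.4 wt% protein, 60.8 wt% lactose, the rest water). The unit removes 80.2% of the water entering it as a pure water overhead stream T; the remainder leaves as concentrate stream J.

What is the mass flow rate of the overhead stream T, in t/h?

373.7 t/h

water entering = 2240×0.208 = 465.92 t/h; overhead removed = 0.802×465.92 = 373.67 t/h.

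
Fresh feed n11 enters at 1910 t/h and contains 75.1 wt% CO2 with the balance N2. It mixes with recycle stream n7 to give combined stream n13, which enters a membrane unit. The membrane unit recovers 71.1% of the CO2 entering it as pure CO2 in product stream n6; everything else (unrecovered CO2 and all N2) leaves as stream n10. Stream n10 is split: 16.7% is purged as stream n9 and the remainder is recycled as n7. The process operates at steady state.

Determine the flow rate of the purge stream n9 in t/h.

N2 enters only via n11 and leaves only via the purge: 1910×0.249 = 0.167×(N2 in n10), and the membrane unit passes all N2, so N2 in n13 = N2 in n10 = 2847.8 t/h.
CO2 in n13: m_A = 1910×0.751 + (1−0.167)·(1−0.711)·m_A, so m_A = 1434.4/0.7593 = 1889.2 t/h.
n10 = (1−0.711)×1889.2 + 2847.8 = 3393.8 t/h.
Purge n9 = 0.167×3393.8 = 566.77 t/h.

566.8 t/h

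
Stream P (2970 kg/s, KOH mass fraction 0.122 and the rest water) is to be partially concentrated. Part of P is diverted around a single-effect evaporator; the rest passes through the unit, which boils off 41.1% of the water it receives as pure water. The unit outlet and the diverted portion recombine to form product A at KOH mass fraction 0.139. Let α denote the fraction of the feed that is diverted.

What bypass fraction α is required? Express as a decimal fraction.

0.661

All 2970×0.122 = 362.34 kg/s of KOH reaches A, so A = 362.34/0.139 = 2606.8 kg/s and vapour = 363.24 kg/s.
The evaporator receives (1−α)·2970 of feed at 0.878 water and removes 0.411 of that water:
0.411×0.878×(1−α)×2970 = 363.24
(1−α) = 363.24/1071.7 = 0.3389;  α = 0.6611.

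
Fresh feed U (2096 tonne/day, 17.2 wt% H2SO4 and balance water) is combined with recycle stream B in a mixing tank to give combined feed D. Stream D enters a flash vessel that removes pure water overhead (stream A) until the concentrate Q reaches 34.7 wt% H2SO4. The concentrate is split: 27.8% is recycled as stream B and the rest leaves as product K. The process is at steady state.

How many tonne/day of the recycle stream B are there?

400 tonne/day

Overall H2SO4 balance (none leaves overhead): H2SO4 in fresh feed = H2SO4 in product, i.e. 2096×0.172 = (1−0.278)·Q·0.347.
Q = 360.51/(0.347×0.722) = 1439 tonne/day.
Recycle B = 0.278×1439 = 400.03 tonne/day.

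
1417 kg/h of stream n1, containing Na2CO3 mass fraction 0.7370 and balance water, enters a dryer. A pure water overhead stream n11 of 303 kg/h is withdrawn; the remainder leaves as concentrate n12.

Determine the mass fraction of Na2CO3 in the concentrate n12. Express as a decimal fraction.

0.9375

Na2CO3 is not removed: 1417×0.737 = 1044.3 kg/h of Na2CO3 enters n12.
Concentrate = 1417 − 303 = 1114 kg/h.
Mass fraction = 1044.3/1114 = 0.9375.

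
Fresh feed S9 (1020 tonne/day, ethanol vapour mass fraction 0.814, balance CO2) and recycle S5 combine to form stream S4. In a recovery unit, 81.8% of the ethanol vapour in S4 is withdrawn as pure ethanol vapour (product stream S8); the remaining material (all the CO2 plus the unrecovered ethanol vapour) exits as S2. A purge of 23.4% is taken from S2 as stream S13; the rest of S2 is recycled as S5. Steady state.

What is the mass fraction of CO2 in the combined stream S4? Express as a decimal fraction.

CO2 enters only via S9 and leaves only via the purge: 1020×0.186 = 0.234×(CO2 in S2), and the recovery unit passes all CO2, so CO2 in S4 = CO2 in S2 = 810.77 tonne/day.
ethanol vapour in S4: m_A = 1020×0.814 + (1−0.234)·(1−0.818)·m_A, so m_A = 830.28/0.8606 = 964.78 tonne/day.
S4 = 964.78 + 810.77 = 1775.6 tonne/day.
CO2 fraction in S4 = 810.77/1775.6 = 0.457.

0.457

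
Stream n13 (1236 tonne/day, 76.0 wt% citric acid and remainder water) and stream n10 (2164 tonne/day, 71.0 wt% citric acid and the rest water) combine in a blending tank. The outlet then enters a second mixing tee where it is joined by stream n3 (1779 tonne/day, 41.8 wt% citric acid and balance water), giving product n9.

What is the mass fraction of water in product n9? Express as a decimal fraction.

Overall, product flow = 5179 tonne/day.
water in = 1236×0.240 + 2164×0.290 + 1779×0.582 = 1959.6 tonne/day.
water fraction in n9 = 0.378.

0.378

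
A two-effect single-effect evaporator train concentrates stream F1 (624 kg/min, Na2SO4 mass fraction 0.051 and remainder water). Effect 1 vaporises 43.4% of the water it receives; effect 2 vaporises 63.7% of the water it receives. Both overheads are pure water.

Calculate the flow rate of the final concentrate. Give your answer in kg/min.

153.5 kg/min

water in feed = 624×0.949 = 592.18 kg/min.
After stage 1: water left = (1−0.434)×592.18 = 335.17; stream total = 367 kg/min.
After stage 2: water left = (1−0.637)×335.17 = 121.67; final concentrate = 153.49 kg/min.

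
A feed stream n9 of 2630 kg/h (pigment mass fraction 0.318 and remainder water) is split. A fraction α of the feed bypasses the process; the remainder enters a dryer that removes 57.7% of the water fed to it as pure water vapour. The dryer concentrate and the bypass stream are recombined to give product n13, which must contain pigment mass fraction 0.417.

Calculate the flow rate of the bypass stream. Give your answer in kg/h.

1043 kg/h

All 2630×0.318 = 836.34 kg/h of pigment reaches n13, so n13 = 836.34/0.417 = 2005.6 kg/h and vapour = 624.39 kg/h.
The evaporator receives (1−α)·2630 of feed at 0.682 water and removes 0.577 of that water:
0.577×0.682×(1−α)×2630 = 624.39
(1−α) = 624.39/1034.9 = 0.6033;  α = 0.3967.
Bypass flow = 0.3967×2630 = 1043.3 kg/h.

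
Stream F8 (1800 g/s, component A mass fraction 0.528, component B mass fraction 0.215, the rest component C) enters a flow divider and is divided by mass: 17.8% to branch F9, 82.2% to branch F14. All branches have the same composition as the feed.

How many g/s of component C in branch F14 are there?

Branch F14 total = 0.822×1800 = 1479.6 g/s.
component C in F14 = 0.257×1479.6 = 380.26 g/s.

380.3 g/s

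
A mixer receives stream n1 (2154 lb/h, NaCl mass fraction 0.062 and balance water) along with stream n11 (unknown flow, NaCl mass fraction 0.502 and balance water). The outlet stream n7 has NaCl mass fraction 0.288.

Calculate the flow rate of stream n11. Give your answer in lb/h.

2275 lb/h

Let n11 be the unknown flow. Total out = 2154 + n11.
NaCl balance: 133.55 + 0.502·n11 = 0.288·(2154 + n11)
(0.502 − 0.288)·n11 = 0.288×2154 − 133.55 = 486.8
n11 = 486.8 / 0.214 = 2274.8 lb/h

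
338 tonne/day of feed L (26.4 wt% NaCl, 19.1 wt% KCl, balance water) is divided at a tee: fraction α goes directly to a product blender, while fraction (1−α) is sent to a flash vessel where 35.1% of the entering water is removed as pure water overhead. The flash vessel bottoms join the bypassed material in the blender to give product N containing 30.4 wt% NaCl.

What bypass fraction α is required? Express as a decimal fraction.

0.312

All 338×0.264 = 89.232 tonne/day of NaCl reaches N, so N = 89.232/0.304 = 293.53 tonne/day and vapour = 44.474 tonne/day.
The evaporator receives (1−α)·338 of feed at 0.545 water and removes 0.351 of that water:
0.351×0.545×(1−α)×338 = 44.474
(1−α) = 44.474/64.658 = 0.6878;  α = 0.3122.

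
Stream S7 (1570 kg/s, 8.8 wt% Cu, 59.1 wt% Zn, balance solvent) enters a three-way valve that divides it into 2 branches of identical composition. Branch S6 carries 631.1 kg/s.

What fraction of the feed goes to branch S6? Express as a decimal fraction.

0.402

Fraction to S6 = 631.1/1570 = 0.4020.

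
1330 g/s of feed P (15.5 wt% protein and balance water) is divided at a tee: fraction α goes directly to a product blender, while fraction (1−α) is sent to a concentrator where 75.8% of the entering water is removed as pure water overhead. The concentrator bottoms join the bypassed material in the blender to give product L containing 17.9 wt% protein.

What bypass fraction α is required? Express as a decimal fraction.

All 1330×0.155 = 206.15 g/s of protein reaches L, so L = 206.15/0.179 = 1151.7 g/s and vapour = 178.32 g/s.
The evaporator receives (1−α)·1330 of feed at 0.845 water and removes 0.758 of that water:
0.758×0.845×(1−α)×1330 = 178.32
(1−α) = 178.32/851.88 = 0.2093;  α = 0.7907.

0.791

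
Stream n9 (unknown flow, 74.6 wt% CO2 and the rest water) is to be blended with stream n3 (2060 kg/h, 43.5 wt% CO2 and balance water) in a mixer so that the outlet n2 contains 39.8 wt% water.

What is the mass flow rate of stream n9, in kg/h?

2389 kg/h

Let n9 be the unknown flow. Total out = 2060 + n9.
water balance: 1163.9 + 0.254·n9 = 0.398·(2060 + n9)
(0.254 − 0.398)·n9 = 0.398×2060 − 1163.9 = -344.02
n9 = -344.02 / -0.144 = 2389 kg/h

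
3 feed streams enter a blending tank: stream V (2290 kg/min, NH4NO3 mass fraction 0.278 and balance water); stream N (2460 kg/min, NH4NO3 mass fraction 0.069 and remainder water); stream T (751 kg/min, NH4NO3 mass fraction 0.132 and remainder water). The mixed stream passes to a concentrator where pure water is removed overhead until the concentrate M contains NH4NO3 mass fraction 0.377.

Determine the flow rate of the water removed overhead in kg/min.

3099 kg/min

NH4NO3 entering = 2290×0.278 + 2460×0.069 + 751×0.132 = 905.49 kg/min.
All NH4NO3 reports to M, so M = 905.49/0.377 = 2401.8 kg/min.
Total feed = 5501 kg/min; overhead = 5501 − 2401.8 = 3099.2 kg/min.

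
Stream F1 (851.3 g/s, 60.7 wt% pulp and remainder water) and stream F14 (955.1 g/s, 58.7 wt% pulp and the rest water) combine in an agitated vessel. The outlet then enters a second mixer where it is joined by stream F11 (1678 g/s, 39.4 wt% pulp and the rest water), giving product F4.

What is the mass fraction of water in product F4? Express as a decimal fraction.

0.5011

Overall, product flow = 3484.4 g/s.
water in = 851.3×0.393 + 955.1×0.413 + 1678×0.606 = 1745.9 g/s.
water fraction in F4 = 0.5011.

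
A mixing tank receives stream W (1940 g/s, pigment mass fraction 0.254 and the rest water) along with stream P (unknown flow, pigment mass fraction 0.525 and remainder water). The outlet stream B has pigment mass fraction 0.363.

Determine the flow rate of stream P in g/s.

Let P be the unknown flow. Total out = 1940 + P.
pigment balance: 492.76 + 0.525·P = 0.363·(1940 + P)
(0.525 − 0.363)·P = 0.363×1940 − 492.76 = 211.46
P = 211.46 / 0.162 = 1305.3 g/s

1305 g/s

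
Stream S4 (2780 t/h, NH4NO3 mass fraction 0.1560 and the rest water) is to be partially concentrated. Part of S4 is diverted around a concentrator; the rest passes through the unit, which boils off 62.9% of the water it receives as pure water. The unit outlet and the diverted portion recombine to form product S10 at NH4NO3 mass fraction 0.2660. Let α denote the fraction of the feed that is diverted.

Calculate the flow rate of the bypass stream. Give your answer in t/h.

614.5 t/h

All 2780×0.156 = 433.68 t/h of NH4NO3 reaches S10, so S10 = 433.68/0.266 = 1630.4 t/h and vapour = 1149.6 t/h.
The evaporator receives (1−α)·2780 of feed at 0.844 water and removes 0.629 of that water:
0.629×0.844×(1−α)×2780 = 1149.6
(1−α) = 1149.6/1475.8 = 0.7790;  α = 0.2210.
Bypass flow = 0.2210×2780 = 614.48 t/h.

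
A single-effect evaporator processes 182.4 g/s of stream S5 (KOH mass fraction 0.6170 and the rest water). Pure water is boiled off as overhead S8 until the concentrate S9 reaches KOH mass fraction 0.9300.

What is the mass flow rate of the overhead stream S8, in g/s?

KOH is conserved: 182.4×0.617 = 112.54 g/s all reports to the concentrate.
Concentrate = 112.54/(target fraction) = 121.01 g/s.
Overhead = 182.4 − 121.01 = 61.388 g/s.

61.39 g/s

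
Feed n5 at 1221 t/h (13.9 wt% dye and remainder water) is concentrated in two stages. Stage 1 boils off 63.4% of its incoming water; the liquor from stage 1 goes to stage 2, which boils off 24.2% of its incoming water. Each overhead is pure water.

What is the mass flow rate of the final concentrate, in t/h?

water in feed = 1221×0.861 = 1051.3 t/h.
After stage 1: water left = (1−0.634)×1051.3 = 384.77; stream total = 554.49 t/h.
After stage 2: water left = (1−0.242)×384.77 = 291.65; final concentrate = 461.37 t/h.

461.4 t/h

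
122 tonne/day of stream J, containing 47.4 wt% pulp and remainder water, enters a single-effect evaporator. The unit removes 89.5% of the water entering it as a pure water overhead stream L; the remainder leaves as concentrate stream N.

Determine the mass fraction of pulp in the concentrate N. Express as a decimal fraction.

0.896

pulp is not removed: 122×0.474 = 57.828 tonne/day of pulp enters N.
water entering = 122×0.526 = 64.172 tonne/day; overhead removed = 0.895×64.172 = 57.434 tonne/day.
Concentrate = 122 − 57.434 = 64.566 tonne/day.
Mass fraction = 57.828/64.566 = 0.896.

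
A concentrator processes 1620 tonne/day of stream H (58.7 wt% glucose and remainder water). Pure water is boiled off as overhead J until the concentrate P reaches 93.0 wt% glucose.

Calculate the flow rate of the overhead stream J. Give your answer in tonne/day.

597.5 tonne/day

glucose is conserved: 1620×0.587 = 950.94 tonne/day all reports to the concentrate.
Concentrate = 950.94/(target fraction) = 1022.5 tonne/day.
Overhead = 1620 − 1022.5 = 597.48 tonne/day.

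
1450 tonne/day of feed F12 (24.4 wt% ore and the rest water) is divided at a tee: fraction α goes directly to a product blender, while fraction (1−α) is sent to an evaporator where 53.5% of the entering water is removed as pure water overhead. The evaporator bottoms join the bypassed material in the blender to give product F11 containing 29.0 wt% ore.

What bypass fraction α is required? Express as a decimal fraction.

0.608

All 1450×0.244 = 353.8 tonne/day of ore reaches F11, so F11 = 353.8/0.290 = 1220 tonne/day and vapour = 230 tonne/day.
The evaporator receives (1−α)·1450 of feed at 0.756 water and removes 0.535 of that water:
0.535×0.756×(1−α)×1450 = 230
(1−α) = 230/586.47 = 0.3922;  α = 0.6078.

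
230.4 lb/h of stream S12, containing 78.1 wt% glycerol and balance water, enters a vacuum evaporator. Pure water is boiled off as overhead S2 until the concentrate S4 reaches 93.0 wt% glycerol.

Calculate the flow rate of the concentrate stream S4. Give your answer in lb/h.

193.5 lb/h

glycerol is conserved: 230.4×0.781 = 179.94 lb/h all reports to the concentrate.
Concentrate = 179.94/(target fraction) = 193.49 lb/h.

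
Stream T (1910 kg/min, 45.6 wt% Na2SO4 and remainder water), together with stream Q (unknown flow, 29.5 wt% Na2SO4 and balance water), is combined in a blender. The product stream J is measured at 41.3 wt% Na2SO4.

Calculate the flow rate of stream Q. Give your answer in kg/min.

Let Q be the unknown flow. Total out = 1910 + Q.
Na2SO4 balance: 870.96 + 0.295·Q = 0.413·(1910 + Q)
(0.295 − 0.413)·Q = 0.413×1910 − 870.96 = -82.13
Q = -82.13 / -0.118 = 696.02 kg/min

696 kg/min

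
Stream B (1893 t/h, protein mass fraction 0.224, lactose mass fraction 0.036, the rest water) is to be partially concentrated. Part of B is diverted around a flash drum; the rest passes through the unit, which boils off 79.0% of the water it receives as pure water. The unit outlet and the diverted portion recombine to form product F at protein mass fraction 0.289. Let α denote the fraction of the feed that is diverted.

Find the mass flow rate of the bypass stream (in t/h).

1165 t/h

All 1893×0.224 = 424.03 t/h of protein reaches F, so F = 424.03/0.289 = 1467.2 t/h and vapour = 425.76 t/h.
The evaporator receives (1−α)·1893 of feed at 0.740 water and removes 0.790 of that water:
0.790×0.740×(1−α)×1893 = 425.76
(1−α) = 425.76/1106.6 = 0.3847;  α = 0.6153.
Bypass flow = 0.6153×1893 = 1164.7 t/h.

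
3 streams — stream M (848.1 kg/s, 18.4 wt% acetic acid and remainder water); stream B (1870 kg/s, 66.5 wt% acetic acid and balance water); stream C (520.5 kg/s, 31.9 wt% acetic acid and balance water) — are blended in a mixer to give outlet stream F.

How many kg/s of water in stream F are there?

1673 kg/s

water out = water in = 848.1×0.816 + 1870×0.335 + 520.5×0.681 = 1673 kg/s.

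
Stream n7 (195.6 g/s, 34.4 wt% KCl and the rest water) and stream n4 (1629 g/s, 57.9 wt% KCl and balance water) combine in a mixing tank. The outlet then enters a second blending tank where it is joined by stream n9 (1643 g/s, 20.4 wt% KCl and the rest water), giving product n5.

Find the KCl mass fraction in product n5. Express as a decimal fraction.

0.3881

Overall, product flow = 3467.6 g/s.
KCl in = 195.6×0.344 + 1629×0.579 + 1643×0.204 = 1345.6 g/s.
KCl fraction in n5 = 0.3881.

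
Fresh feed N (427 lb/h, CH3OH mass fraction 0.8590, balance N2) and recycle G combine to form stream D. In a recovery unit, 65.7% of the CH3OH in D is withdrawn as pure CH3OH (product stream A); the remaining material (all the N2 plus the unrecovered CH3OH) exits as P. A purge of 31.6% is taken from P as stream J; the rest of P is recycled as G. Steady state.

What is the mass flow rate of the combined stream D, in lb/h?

669.8 lb/h

N2 enters only via N and leaves only via the purge: 427×0.141 = 0.316×(N2 in P), and the recovery unit passes all N2, so N2 in D = N2 in P = 190.53 lb/h.
CH3OH in D: m_A = 427×0.859 + (1−0.316)·(1−0.657)·m_A, so m_A = 366.79/0.7654 = 479.22 lb/h.
D = 479.22 + 190.53 = 669.75 lb/h.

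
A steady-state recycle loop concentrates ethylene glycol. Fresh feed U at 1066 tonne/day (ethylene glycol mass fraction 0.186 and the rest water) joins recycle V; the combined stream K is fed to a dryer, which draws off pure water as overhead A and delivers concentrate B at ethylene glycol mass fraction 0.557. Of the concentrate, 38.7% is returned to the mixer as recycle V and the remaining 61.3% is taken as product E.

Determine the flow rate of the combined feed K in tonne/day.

Overall ethylene glycol balance (none leaves overhead): ethylene glycol in fresh feed = ethylene glycol in product, i.e. 1066×0.186 = (1−0.387)·B·0.557.
B = 198.28/(0.557×0.613) = 580.7 tonne/day.
Recycle V = 0.387×580.7 = 224.73 tonne/day.
Combined feed K = 1066 + 224.73 = 1290.7 tonne/day.

1291 tonne/day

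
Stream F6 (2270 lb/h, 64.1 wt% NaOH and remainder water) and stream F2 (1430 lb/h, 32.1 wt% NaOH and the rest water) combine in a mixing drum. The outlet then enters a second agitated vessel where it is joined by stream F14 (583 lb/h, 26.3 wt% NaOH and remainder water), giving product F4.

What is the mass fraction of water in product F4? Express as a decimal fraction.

Overall, product flow = 4283 lb/h.
water in = 2270×0.359 + 1430×0.679 + 583×0.737 = 2215.6 lb/h.
water fraction in F4 = 0.517.

0.517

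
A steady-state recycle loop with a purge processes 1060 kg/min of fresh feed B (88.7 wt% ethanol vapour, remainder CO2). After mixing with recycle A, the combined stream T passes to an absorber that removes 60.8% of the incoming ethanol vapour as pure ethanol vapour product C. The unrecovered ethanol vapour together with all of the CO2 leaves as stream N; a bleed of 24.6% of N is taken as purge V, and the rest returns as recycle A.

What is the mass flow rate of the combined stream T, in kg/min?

1822 kg/min

CO2 enters only via B and leaves only via the purge: 1060×0.113 = 0.246×(CO2 in N), and the absorber passes all CO2, so CO2 in T = CO2 in N = 486.91 kg/min.
ethanol vapour in T: m_A = 1060×0.887 + (1−0.246)·(1−0.608)·m_A, so m_A = 940.22/0.7044 = 1334.7 kg/min.
T = 1334.7 + 486.91 = 1821.6 kg/min.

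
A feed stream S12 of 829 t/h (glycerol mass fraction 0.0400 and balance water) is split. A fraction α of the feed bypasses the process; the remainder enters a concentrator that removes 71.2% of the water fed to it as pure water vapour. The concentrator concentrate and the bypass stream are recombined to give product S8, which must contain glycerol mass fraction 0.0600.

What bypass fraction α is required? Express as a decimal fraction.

All 829×0.040 = 33.16 t/h of glycerol reaches S8, so S8 = 33.16/0.060 = 552.67 t/h and vapour = 276.33 t/h.
The evaporator receives (1−α)·829 of feed at 0.960 water and removes 0.712 of that water:
0.712×0.960×(1−α)×829 = 276.33
(1−α) = 276.33/566.64 = 0.4877;  α = 0.5123.

0.512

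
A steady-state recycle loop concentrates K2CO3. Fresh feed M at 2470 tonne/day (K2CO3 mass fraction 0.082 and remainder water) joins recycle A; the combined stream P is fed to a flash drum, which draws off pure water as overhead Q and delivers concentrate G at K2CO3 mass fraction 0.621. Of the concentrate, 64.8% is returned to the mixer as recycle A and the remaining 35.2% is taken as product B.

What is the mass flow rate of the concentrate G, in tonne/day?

926.6 tonne/day

Overall K2CO3 balance (none leaves overhead): K2CO3 in fresh feed = K2CO3 in product, i.e. 2470×0.082 = (1−0.648)·G·0.621.
G = 202.54/(0.621×0.352) = 926.57 tonne/day.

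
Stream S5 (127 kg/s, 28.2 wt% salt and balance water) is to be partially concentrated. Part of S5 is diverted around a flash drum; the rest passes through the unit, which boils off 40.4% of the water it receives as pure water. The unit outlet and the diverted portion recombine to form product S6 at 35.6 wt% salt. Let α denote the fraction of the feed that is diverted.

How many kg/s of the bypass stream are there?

35.99 kg/s

All 127×0.282 = 35.814 kg/s of salt reaches S6, so S6 = 35.814/0.356 = 100.6 kg/s and vapour = 26.399 kg/s.
The evaporator receives (1−α)·127 of feed at 0.718 water and removes 0.404 of that water:
0.404×0.718×(1−α)×127 = 26.399
(1−α) = 26.399/36.839 = 0.7166;  α = 0.2834.
Bypass flow = 0.2834×127 = 35.992 kg/s.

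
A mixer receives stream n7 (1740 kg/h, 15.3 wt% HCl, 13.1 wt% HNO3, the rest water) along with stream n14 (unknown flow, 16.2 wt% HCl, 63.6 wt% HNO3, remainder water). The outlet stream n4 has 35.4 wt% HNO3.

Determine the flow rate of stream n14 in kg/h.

Let n14 be the unknown flow. Total out = 1740 + n14.
HNO3 balance: 227.94 + 0.636·n14 = 0.354·(1740 + n14)
(0.636 − 0.354)·n14 = 0.354×1740 − 227.94 = 388.02
n14 = 388.02 / 0.282 = 1376 kg/h

1376 kg/h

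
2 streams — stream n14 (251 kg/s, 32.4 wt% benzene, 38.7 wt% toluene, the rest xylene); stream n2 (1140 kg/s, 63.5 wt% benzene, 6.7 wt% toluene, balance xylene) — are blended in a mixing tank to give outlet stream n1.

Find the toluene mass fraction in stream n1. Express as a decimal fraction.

Total flow out = 251 + 1140 = 1391 kg/s.
toluene in = 251×0.387 + 1140×0.067 = 173.52 kg/s.
toluene mass fraction in n1 = 173.52/1391 = 0.125.

0.125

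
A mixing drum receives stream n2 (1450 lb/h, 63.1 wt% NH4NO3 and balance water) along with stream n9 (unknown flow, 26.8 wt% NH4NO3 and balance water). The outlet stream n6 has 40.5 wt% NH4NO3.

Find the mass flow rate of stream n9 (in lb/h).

Let n9 be the unknown flow. Total out = 1450 + n9.
NH4NO3 balance: 914.95 + 0.268·n9 = 0.405·(1450 + n9)
(0.268 − 0.405)·n9 = 0.405×1450 − 914.95 = -327.7
n9 = -327.7 / -0.137 = 2392 lb/h

2392 lb/h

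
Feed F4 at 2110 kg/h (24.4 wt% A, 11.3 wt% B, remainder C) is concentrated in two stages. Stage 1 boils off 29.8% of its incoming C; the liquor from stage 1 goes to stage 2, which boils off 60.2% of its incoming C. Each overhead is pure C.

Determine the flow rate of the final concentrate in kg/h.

C in feed = 2110×0.643 = 1356.7 kg/h.
After stage 1: C left = (1−0.298)×1356.7 = 952.42; stream total = 1705.7 kg/h.
After stage 2: C left = (1−0.602)×952.42 = 379.06; final concentrate = 1132.3 kg/h.

1132 kg/h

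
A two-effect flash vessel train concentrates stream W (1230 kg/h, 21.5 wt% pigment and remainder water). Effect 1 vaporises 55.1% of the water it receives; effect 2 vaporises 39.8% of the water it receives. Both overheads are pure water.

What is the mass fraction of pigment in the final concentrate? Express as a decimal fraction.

0.5033

water in feed = 1230×0.785 = 965.55 kg/h.
After stage 1: water left = (1−0.551)×965.55 = 433.53; stream total = 697.98 kg/h.
After stage 2: water left = (1−0.398)×433.53 = 260.99; final concentrate = 525.44 kg/h.
pigment fraction = 264.45/525.44 = 0.5033.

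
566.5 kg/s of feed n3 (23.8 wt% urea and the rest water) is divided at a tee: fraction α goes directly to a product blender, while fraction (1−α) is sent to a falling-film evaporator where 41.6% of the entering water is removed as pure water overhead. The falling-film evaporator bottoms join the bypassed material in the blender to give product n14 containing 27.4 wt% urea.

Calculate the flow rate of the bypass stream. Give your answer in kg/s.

All 566.5×0.238 = 134.83 kg/s of urea reaches n14, so n14 = 134.83/0.274 = 492.07 kg/s and vapour = 74.431 kg/s.
The evaporator receives (1−α)·566.5 of feed at 0.762 water and removes 0.416 of that water:
0.416×0.762×(1−α)×566.5 = 74.431
(1−α) = 74.431/179.58 = 0.4145;  α = 0.5855.
Bypass flow = 0.5855×566.5 = 331.7 kg/s.

331.7 kg/s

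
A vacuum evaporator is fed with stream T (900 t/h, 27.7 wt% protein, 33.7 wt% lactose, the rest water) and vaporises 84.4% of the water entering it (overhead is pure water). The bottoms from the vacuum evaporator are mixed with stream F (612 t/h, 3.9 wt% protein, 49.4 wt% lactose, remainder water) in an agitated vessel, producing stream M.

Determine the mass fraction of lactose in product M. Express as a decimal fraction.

0.497

Vapour removed = 0.844×0.386×900 = 293.21 t/h; concentrate = 606.79 t/h.
lactose reaching the mixer = 303.3 (from concentrate) + 612×0.494 = 605.63 t/h.
Product flow = 606.79 + 612 = 1218.8 t/h; lactose fraction = 0.497.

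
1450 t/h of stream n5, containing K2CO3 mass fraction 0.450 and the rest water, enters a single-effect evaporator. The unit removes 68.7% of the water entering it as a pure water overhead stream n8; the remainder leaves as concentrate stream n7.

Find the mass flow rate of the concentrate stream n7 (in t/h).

902.1 t/h

water entering = 1450×0.550 = 797.5 t/h; overhead removed = 0.687×797.5 = 547.88 t/h.
Concentrate = 1450 − 547.88 = 902.12 t/h.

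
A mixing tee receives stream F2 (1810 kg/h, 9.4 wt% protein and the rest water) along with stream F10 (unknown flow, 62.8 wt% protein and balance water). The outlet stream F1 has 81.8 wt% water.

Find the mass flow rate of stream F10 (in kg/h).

Let F10 be the unknown flow. Total out = 1810 + F10.
water balance: 1639.9 + 0.372·F10 = 0.818·(1810 + F10)
(0.372 − 0.818)·F10 = 0.818×1810 − 1639.9 = -159.28
F10 = -159.28 / -0.446 = 357.13 kg/h

357.1 kg/h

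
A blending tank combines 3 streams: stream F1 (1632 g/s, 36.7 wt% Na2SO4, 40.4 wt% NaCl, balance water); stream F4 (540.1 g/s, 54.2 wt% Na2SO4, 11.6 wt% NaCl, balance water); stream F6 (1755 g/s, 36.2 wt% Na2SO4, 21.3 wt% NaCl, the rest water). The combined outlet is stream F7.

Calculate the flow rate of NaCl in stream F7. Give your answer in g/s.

1096 g/s

NaCl out = NaCl in = 1632×0.404 + 540.1×0.116 + 1755×0.213 = 1095.8 g/s.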